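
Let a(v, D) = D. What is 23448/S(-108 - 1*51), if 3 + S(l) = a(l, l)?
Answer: -3908/27 ≈ -144.74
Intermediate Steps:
S(l) = -3 + l
23448/S(-108 - 1*51) = 23448/(-3 + (-108 - 1*51)) = 23448/(-3 + (-108 - 51)) = 23448/(-3 - 159) = 23448/(-162) = 23448*(-1/162) = -3908/27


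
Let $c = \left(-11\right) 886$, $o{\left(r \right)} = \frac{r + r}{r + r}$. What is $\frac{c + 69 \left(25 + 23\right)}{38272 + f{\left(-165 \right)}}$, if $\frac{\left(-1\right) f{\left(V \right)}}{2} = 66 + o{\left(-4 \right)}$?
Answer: $- \frac{3217}{19069} \approx -0.1687$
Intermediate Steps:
$o{\left(r \right)} = 1$ ($o{\left(r \right)} = \frac{2 r}{2 r} = 2 r \frac{1}{2 r} = 1$)
$c = -9746$
$f{\left(V \right)} = -134$ ($f{\left(V \right)} = - 2 \left(66 + 1\right) = \left(-2\right) 67 = -134$)
$\frac{c + 69 \left(25 + 23\right)}{38272 + f{\left(-165 \right)}} = \frac{-9746 + 69 \left(25 + 23\right)}{38272 - 134} = \frac{-9746 + 69 \cdot 48}{38138} = \left(-9746 + 3312\right) \frac{1}{38138} = \left(-6434\right) \frac{1}{38138} = - \frac{3217}{19069}$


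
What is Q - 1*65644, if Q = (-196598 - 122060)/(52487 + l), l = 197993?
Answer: -8221413889/125240 ≈ -65645.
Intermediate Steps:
Q = -159329/125240 (Q = (-196598 - 122060)/(52487 + 197993) = -318658/250480 = -318658*1/250480 = -159329/125240 ≈ -1.2722)
Q - 1*65644 = -159329/125240 - 1*65644 = -159329/125240 - 65644 = -8221413889/125240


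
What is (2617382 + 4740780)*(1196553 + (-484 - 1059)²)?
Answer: 26323103455124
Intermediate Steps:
(2617382 + 4740780)*(1196553 + (-484 - 1059)²) = 7358162*(1196553 + (-1543)²) = 7358162*(1196553 + 2380849) = 7358162*3577402 = 26323103455124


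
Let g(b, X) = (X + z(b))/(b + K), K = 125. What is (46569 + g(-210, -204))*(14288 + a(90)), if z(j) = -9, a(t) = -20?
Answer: 56480990904/85 ≈ 6.6448e+8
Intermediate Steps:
g(b, X) = (-9 + X)/(125 + b) (g(b, X) = (X - 9)/(b + 125) = (-9 + X)/(125 + b))
(46569 + g(-210, -204))*(14288 + a(90)) = (46569 + (-9 - 204)/(125 - 210))*(14288 - 20) = (46569 - 213/(-85))*14268 = (46569 - 1/85*(-213))*14268 = (46569 + 213/85)*14268 = (3958578/85)*14268 = 56480990904/85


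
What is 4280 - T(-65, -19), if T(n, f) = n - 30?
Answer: 4375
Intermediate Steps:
T(n, f) = -30 + n
4280 - T(-65, -19) = 4280 - (-30 - 65) = 4280 - 1*(-95) = 4280 + 95 = 4375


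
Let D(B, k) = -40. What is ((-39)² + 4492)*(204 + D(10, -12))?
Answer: 986132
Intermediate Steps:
((-39)² + 4492)*(204 + D(10, -12)) = ((-39)² + 4492)*(204 - 40) = (1521 + 4492)*164 = 6013*164 = 986132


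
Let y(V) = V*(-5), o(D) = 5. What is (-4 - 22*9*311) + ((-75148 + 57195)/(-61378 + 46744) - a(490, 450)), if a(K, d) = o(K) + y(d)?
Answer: -868319705/14634 ≈ -59336.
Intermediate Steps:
y(V) = -5*V
a(K, d) = 5 - 5*d
(-4 - 22*9*311) + ((-75148 + 57195)/(-61378 + 46744) - a(490, 450)) = (-4 - 22*9*311) + ((-75148 + 57195)/(-61378 + 46744) - (5 - 5*450)) = (-4 - 198*311) + (-17953/(-14634) - (5 - 2250)) = (-4 - 61578) + (-17953*(-1/14634) - 1*(-2245)) = -61582 + (17953/14634 + 2245) = -61582 + 32871283/14634 = -868319705/14634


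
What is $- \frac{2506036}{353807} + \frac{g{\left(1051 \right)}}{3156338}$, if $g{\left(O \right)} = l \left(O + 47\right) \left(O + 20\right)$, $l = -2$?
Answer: $- \frac{4371010500190}{558367239383} \approx -7.8282$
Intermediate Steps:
$g{\left(O \right)} = - 2 \left(20 + O\right) \left(47 + O\right)$ ($g{\left(O \right)} = - 2 \left(O + 47\right) \left(O + 20\right) = - 2 \left(47 + O\right) \left(20 + O\right) = - 2 \left(20 + O\right) \left(47 + O\right)$)
$- \frac{2506036}{353807} + \frac{g{\left(1051 \right)}}{3156338} = - \frac{2506036}{353807} + \frac{-1880 - 140834 - 2 \cdot 1051^{2}}{3156338} = \left(-2506036\right) \frac{1}{353807} + \left(-1880 - 140834 - 2209202\right) \frac{1}{3156338} = - \frac{2506036}{353807} + \left(-1880 - 140834 - 2209202\right) \frac{1}{3156338} = - \frac{2506036}{353807} - \frac{1175958}{1578169} = - \frac{4371010500190}{558367239383}$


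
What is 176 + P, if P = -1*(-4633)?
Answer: 4809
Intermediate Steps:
P = 4633
176 + P = 176 + 4633 = 4809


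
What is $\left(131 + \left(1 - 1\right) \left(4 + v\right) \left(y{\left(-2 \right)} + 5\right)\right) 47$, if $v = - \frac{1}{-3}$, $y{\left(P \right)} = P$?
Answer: $6157$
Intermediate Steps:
$v = \frac{1}{3}$ ($v = \left(-1\right) \left(- \frac{1}{3}\right) = \frac{1}{3} \approx 0.33333$)
$\left(131 + \left(1 - 1\right) \left(4 + v\right) \left(y{\left(-2 \right)} + 5\right)\right) 47 = \left(131 + \left(1 - 1\right) \left(4 + \frac{1}{3}\right) \left(-2 + 5\right)\right) 47 = \left(131 + 0 \cdot \frac{13}{3} \cdot 3\right) 47 = \left(131 + 0 \cdot 3\right) 47 = \left(131 + 0\right) 47 = 131 \cdot 47 = 6157$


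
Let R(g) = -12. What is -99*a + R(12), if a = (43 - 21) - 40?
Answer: 1770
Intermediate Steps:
a = -18 (a = 22 - 40 = -18)
-99*a + R(12) = -99*(-18) - 12 = 1782 - 12 = 1770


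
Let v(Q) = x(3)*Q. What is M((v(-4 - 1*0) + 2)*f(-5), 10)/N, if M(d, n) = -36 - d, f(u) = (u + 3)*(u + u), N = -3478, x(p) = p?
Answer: -82/1739 ≈ -0.047154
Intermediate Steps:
v(Q) = 3*Q
f(u) = 2*u*(3 + u) (f(u) = (3 + u)*(2*u) = 2*u*(3 + u))
M((v(-4 - 1*0) + 2)*f(-5), 10)/N = (-36 - (3*(-4 - 1*0) + 2)*2*(-5)*(3 - 5))/(-3478) = (-36 - (3*(-4 + 0) + 2)*2*(-5)*(-2))*(-1/3478) = (-36 - (3*(-4) + 2)*20)*(-1/3478) = (-36 - (-12 + 2)*20)*(-1/3478) = (-36 - (-10)*20)*(-1/3478) = (-36 - 1*(-200))*(-1/3478) = (-36 + 200)*(-1/3478) = 164*(-1/3478) = -82/1739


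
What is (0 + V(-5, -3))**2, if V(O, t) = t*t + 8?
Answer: 289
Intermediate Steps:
V(O, t) = 8 + t**2 (V(O, t) = t**2 + 8 = 8 + t**2)
(0 + V(-5, -3))**2 = (0 + (8 + (-3)**2))**2 = (0 + (8 + 9))**2 = (0 + 17)**2 = 17**2 = 289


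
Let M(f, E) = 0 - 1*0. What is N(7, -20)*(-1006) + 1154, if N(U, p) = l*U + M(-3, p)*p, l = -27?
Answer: 191288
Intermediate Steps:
M(f, E) = 0 (M(f, E) = 0 + 0 = 0)
N(U, p) = -27*U (N(U, p) = -27*U + 0*p = -27*U + 0 = -27*U)
N(7, -20)*(-1006) + 1154 = -27*7*(-1006) + 1154 = -189*(-1006) + 1154 = 190134 + 1154 = 191288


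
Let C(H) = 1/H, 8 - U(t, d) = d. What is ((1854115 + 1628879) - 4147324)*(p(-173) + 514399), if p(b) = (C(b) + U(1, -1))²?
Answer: -10229266184554310/29929 ≈ -3.4178e+11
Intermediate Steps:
U(t, d) = 8 - d
p(b) = (9 + 1/b)² (p(b) = (1/b + (8 - 1*(-1)))² = (1/b + (8 + 1))² = (1/b + 9)² = (9 + 1/b)²)
((1854115 + 1628879) - 4147324)*(p(-173) + 514399) = ((1854115 + 1628879) - 4147324)*((1 + 9*(-173))²/(-173)² + 514399) = (3482994 - 4147324)*((1 - 1557)²/29929 + 514399) = -664330*((1/29929)*(-1556)² + 514399) = -664330*((1/29929)*2421136 + 514399) = -664330*(2421136/29929 + 514399) = -664330*15397868807/29929 = -10229266184554310/29929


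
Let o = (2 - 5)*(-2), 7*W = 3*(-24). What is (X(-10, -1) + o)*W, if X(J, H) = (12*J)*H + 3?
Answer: -9288/7 ≈ -1326.9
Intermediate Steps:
X(J, H) = 3 + 12*H*J (X(J, H) = 12*H*J + 3 = 3 + 12*H*J)
W = -72/7 (W = (3*(-24))/7 = (1/7)*(-72) = -72/7 ≈ -10.286)
o = 6 (o = -3*(-2) = 6)
(X(-10, -1) + o)*W = ((3 + 12*(-1)*(-10)) + 6)*(-72/7) = ((3 + 120) + 6)*(-72/7) = (123 + 6)*(-72/7) = 129*(-72/7) = -9288/7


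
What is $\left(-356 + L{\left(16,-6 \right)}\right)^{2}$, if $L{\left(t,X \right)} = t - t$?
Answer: $126736$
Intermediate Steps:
$L{\left(t,X \right)} = 0$
$\left(-356 + L{\left(16,-6 \right)}\right)^{2} = \left(-356 + 0\right)^{2} = \left(-356\right)^{2} = 126736$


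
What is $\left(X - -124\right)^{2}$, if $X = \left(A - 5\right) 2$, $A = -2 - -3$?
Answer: $13456$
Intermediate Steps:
$A = 1$ ($A = -2 + 3 = 1$)
$X = -8$ ($X = \left(1 - 5\right) 2 = \left(-4\right) 2 = -8$)
$\left(X - -124\right)^{2} = \left(-8 - -124\right)^{2} = \left(-8 + 124\right)^{2} = 116^{2} = 13456$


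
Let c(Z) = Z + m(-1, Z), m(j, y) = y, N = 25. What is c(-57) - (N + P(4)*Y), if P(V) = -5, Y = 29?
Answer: 6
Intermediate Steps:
c(Z) = 2*Z (c(Z) = Z + Z = 2*Z)
c(-57) - (N + P(4)*Y) = 2*(-57) - (25 - 5*29) = -114 - (25 - 145) = -114 - 1*(-120) = -114 + 120 = 6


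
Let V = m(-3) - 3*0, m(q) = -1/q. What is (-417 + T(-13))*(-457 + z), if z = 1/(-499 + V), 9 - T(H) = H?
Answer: 270051625/1496 ≈ 1.8052e+5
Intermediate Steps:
T(H) = 9 - H
V = 1/3 (V = -1/(-3) - 3*0 = -1*(-1/3) + 0 = 1/3 + 0 = 1/3 ≈ 0.33333)
z = -3/1496 (z = 1/(-499 + 1/3) = 1/(-1496/3) = -3/1496 ≈ -0.0020053)
(-417 + T(-13))*(-457 + z) = (-417 + (9 - 1*(-13)))*(-457 - 3/1496) = (-417 + (9 + 13))*(-683675/1496) = (-417 + 22)*(-683675/1496) = -395*(-683675/1496) = 270051625/1496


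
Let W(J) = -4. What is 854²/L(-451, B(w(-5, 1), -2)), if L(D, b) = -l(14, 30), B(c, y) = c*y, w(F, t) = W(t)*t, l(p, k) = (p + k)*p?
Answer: -26047/22 ≈ -1184.0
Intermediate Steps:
l(p, k) = p*(k + p) (l(p, k) = (k + p)*p = p*(k + p))
w(F, t) = -4*t
L(D, b) = -616 (L(D, b) = -14*(30 + 14) = -14*44 = -1*616 = -616)
854²/L(-451, B(w(-5, 1), -2)) = 854²/(-616) = 729316*(-1/616) = -26047/22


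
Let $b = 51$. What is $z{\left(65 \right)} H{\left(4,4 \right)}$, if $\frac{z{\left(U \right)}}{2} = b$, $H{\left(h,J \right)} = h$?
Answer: $408$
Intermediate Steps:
$z{\left(U \right)} = 102$ ($z{\left(U \right)} = 2 \cdot 51 = 102$)
$z{\left(65 \right)} H{\left(4,4 \right)} = 102 \cdot 4 = 408$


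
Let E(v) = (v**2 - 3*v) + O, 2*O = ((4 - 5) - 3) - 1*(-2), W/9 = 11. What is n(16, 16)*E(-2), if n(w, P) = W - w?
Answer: 747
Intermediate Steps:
W = 99 (W = 9*11 = 99)
O = -1 (O = (((4 - 5) - 3) - 1*(-2))/2 = ((-1 - 3) + 2)/2 = (-4 + 2)/2 = (1/2)*(-2) = -1)
n(w, P) = 99 - w
E(v) = -1 + v**2 - 3*v (E(v) = (v**2 - 3*v) - 1 = -1 + v**2 - 3*v)
n(16, 16)*E(-2) = (99 - 1*16)*(-1 + (-2)**2 - 3*(-2)) = (99 - 16)*(-1 + 4 + 6) = 83*9 = 747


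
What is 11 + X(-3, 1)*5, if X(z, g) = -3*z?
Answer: 56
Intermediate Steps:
11 + X(-3, 1)*5 = 11 - 3*(-3)*5 = 11 + 9*5 = 11 + 45 = 56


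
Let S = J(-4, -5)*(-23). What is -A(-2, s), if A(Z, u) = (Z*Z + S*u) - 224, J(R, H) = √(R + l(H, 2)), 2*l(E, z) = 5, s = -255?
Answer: 220 - 5865*I*√6/2 ≈ 220.0 - 7183.1*I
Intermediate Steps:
l(E, z) = 5/2 (l(E, z) = (½)*5 = 5/2)
J(R, H) = √(5/2 + R) (J(R, H) = √(R + 5/2) = √(5/2 + R))
S = -23*I*√6/2 (S = (√(10 + 4*(-4))/2)*(-23) = (√(10 - 16)/2)*(-23) = (√(-6)/2)*(-23) = ((I*√6)/2)*(-23) = (I*√6/2)*(-23) = -23*I*√6/2 ≈ -28.169*I)
A(Z, u) = -224 + Z² - 23*I*u*√6/2 (A(Z, u) = (Z*Z + (-23*I*√6/2)*u) - 224 = (Z² - 23*I*u*√6/2) - 224 = -224 + Z² - 23*I*u*√6/2)
-A(-2, s) = -(-224 + (-2)² - 23/2*I*(-255)*√6) = -(-224 + 4 + 5865*I*√6/2) = -(-220 + 5865*I*√6/2) = 220 - 5865*I*√6/2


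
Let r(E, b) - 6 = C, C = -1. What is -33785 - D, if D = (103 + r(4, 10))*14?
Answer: -35297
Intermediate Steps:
r(E, b) = 5 (r(E, b) = 6 - 1 = 5)
D = 1512 (D = (103 + 5)*14 = 108*14 = 1512)
-33785 - D = -33785 - 1*1512 = -33785 - 1512 = -35297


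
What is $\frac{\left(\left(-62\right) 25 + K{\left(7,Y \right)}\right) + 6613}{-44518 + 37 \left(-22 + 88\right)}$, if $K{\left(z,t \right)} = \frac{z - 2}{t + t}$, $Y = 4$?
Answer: $- \frac{40509}{336608} \approx -0.12034$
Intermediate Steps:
$K{\left(z,t \right)} = \frac{-2 + z}{2 t}$
$\frac{\left(\left(-62\right) 25 + K{\left(7,Y \right)}\right) + 6613}{-44518 + 37 \left(-22 + 88\right)} = \frac{\left(\left(-62\right) 25 + \frac{-2 + 7}{2 \cdot 4}\right) + 6613}{-44518 + 37 \left(-22 + 88\right)} = \frac{\left(-1550 + \frac{1}{2} \cdot \frac{1}{4} \cdot 5\right) + 6613}{-44518 + 37 \cdot 66} = \frac{\left(-1550 + \frac{5}{8}\right) + 6613}{-44518 + 2442} = \frac{- \frac{12395}{8} + 6613}{-42076} = \frac{40509}{8} \left(- \frac{1}{42076}\right) = - \frac{40509}{336608}$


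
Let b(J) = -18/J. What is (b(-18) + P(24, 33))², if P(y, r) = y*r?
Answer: 628849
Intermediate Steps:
P(y, r) = r*y
(b(-18) + P(24, 33))² = (-18/(-18) + 33*24)² = (-18*(-1/18) + 792)² = (1 + 792)² = 793² = 628849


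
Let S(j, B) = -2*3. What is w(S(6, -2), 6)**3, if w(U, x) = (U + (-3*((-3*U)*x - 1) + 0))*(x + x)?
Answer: -60420873024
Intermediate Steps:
S(j, B) = -6
w(U, x) = 2*x*(3 + U + 9*U*x) (w(U, x) = (U + (-3*(-3*U*x - 1) + 0))*(2*x) = (U + (-3*(-1 - 3*U*x) + 0))*(2*x) = (U + ((3 + 9*U*x) + 0))*(2*x) = (U + (3 + 9*U*x))*(2*x) = (3 + U + 9*U*x)*(2*x) = 2*x*(3 + U + 9*U*x))
w(S(6, -2), 6)**3 = (2*6*(3 - 6 + 9*(-6)*6))**3 = (2*6*(3 - 6 - 324))**3 = (2*6*(-327))**3 = (-3924)**3 = -60420873024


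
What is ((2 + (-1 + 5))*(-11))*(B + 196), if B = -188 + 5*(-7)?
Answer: 1782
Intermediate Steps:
B = -223 (B = -188 - 35 = -223)
((2 + (-1 + 5))*(-11))*(B + 196) = ((2 + (-1 + 5))*(-11))*(-223 + 196) = ((2 + 4)*(-11))*(-27) = (6*(-11))*(-27) = -66*(-27) = 1782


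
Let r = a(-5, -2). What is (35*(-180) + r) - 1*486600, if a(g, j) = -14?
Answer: -492914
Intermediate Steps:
r = -14
(35*(-180) + r) - 1*486600 = (35*(-180) - 14) - 1*486600 = (-6300 - 14) - 486600 = -6314 - 486600 = -492914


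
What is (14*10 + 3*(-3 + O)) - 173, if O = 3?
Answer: -33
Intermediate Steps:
(14*10 + 3*(-3 + O)) - 173 = (14*10 + 3*(-3 + 3)) - 173 = (140 + 3*0) - 173 = (140 + 0) - 173 = 140 - 173 = -33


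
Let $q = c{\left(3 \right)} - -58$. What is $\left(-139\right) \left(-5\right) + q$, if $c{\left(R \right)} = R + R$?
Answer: $759$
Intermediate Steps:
$c{\left(R \right)} = 2 R$
$q = 64$ ($q = 2 \cdot 3 - -58 = 6 + 58 = 64$)
$\left(-139\right) \left(-5\right) + q = \left(-139\right) \left(-5\right) + 64 = 695 + 64 = 759$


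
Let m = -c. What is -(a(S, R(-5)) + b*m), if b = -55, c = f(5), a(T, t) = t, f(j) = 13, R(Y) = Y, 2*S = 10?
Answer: -710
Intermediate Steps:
S = 5 (S = (½)*10 = 5)
c = 13
m = -13 (m = -1*13 = -13)
-(a(S, R(-5)) + b*m) = -(-5 - 55*(-13)) = -(-5 + 715) = -1*710 = -710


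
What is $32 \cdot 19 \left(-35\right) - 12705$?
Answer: $-33985$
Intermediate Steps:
$32 \cdot 19 \left(-35\right) - 12705 = 608 \left(-35\right) - 12705 = -21280 - 12705 = -33985$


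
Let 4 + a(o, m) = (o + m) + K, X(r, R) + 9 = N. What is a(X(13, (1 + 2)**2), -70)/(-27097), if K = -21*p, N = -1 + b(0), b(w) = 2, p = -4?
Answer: -2/27097 ≈ -7.3809e-5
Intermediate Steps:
N = 1 (N = -1 + 2 = 1)
K = 84 (K = -21*(-4) = 84)
X(r, R) = -8 (X(r, R) = -9 + 1 = -8)
a(o, m) = 80 + m + o (a(o, m) = -4 + ((o + m) + 84) = -4 + ((m + o) + 84) = -4 + (84 + m + o) = 80 + m + o)
a(X(13, (1 + 2)**2), -70)/(-27097) = (80 - 70 - 8)/(-27097) = 2*(-1/27097) = -2/27097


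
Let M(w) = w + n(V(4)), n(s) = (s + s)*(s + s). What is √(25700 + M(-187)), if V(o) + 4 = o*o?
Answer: √26089 ≈ 161.52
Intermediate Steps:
V(o) = -4 + o² (V(o) = -4 + o*o = -4 + o²)
n(s) = 4*s² (n(s) = (2*s)*(2*s) = 4*s²)
M(w) = 576 + w (M(w) = w + 4*(-4 + 4²)² = w + 4*(-4 + 16)² = w + 4*12² = w + 4*144 = w + 576 = 576 + w)
√(25700 + M(-187)) = √(25700 + (576 - 187)) = √(25700 + 389) = √26089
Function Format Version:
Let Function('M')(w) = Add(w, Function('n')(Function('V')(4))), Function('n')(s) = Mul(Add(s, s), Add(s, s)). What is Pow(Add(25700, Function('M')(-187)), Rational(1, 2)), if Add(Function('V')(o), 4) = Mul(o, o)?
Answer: Pow(26089, Rational(1, 2)) ≈ 161.52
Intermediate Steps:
Function('V')(o) = Add(-4, Pow(o, 2)) (Function('V')(o) = Add(-4, Mul(o, o)) = Add(-4, Pow(o, 2)))
Function('n')(s) = Mul(4, Pow(s, 2)) (Function('n')(s) = Mul(Mul(2, s), Mul(2, s)) = Mul(4, Pow(s, 2)))
Function('M')(w) = Add(576, w) (Function('M')(w) = Add(w, Mul(4, Pow(Add(-4, Pow(4, 2)), 2))) = Add(w, Mul(4, Pow(Add(-4, 16), 2))) = Add(w, Mul(4, Pow(12, 2))) = Add(w, Mul(4, 144)) = Add(w, 576) = Add(576, w))
Pow(Add(25700, Function('M')(-187)), Rational(1, 2)) = Pow(Add(25700, Add(576, -187)), Rational(1, 2)) = Pow(Add(25700, 389), Rational(1, 2)) = Pow(26089, Rational(1, 2))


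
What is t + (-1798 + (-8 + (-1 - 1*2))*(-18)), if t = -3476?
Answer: -5076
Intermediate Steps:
t + (-1798 + (-8 + (-1 - 1*2))*(-18)) = -3476 + (-1798 + (-8 + (-1 - 1*2))*(-18)) = -3476 + (-1798 + (-8 + (-1 - 2))*(-18)) = -3476 + (-1798 + (-8 - 3)*(-18)) = -3476 + (-1798 - 11*(-18)) = -3476 + (-1798 + 198) = -3476 - 1600 = -5076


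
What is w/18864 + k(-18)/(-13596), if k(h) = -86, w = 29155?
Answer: 33167807/21372912 ≈ 1.5519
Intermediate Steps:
w/18864 + k(-18)/(-13596) = 29155/18864 - 86/(-13596) = 29155*(1/18864) - 86*(-1/13596) = 29155/18864 + 43/6798 = 33167807/21372912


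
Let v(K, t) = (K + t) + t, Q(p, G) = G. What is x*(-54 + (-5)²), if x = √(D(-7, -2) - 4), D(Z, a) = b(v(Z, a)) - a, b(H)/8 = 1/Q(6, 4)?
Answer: 0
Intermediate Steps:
v(K, t) = K + 2*t
b(H) = 2 (b(H) = 8*(1/4) = 8*(1*(¼)) = 8*(¼) = 2)
D(Z, a) = 2 - a
x = 0 (x = √((2 - 1*(-2)) - 4) = √((2 + 2) - 4) = √(4 - 4) = √0 = 0)
x*(-54 + (-5)²) = 0*(-54 + (-5)²) = 0*(-54 + 25) = 0*(-29) = 0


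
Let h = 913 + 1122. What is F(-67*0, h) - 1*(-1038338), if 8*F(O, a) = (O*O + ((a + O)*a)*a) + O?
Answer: 8435699579/8 ≈ 1.0545e+9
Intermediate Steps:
h = 2035
F(O, a) = O/8 + O²/8 + a²*(O + a)/8 (F(O, a) = ((O*O + ((a + O)*a)*a) + O)/8 = ((O² + ((O + a)*a)*a) + O)/8 = ((O² + (a*(O + a))*a) + O)/8 = ((O² + a²*(O + a)) + O)/8 = (O + O² + a²*(O + a))/8 = O/8 + O²/8 + a²*(O + a)/8)
F(-67*0, h) - 1*(-1038338) = ((-67*0)/8 + (-67*0)²/8 + (⅛)*2035³ + (⅛)*(-67*0)*2035²) - 1*(-1038338) = ((⅛)*0 + (⅛)*0² + (⅛)*8427392875 + (⅛)*0*4141225) + 1038338 = (0 + (⅛)*0 + 8427392875/8 + 0) + 1038338 = (0 + 0 + 8427392875/8 + 0) + 1038338 = 8427392875/8 + 1038338 = 8435699579/8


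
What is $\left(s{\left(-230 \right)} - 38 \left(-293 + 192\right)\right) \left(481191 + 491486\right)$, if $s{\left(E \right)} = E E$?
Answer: $55187747626$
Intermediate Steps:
$s{\left(E \right)} = E^{2}$
$\left(s{\left(-230 \right)} - 38 \left(-293 + 192\right)\right) \left(481191 + 491486\right) = \left(\left(-230\right)^{2} - 38 \left(-293 + 192\right)\right) \left(481191 + 491486\right) = \left(52900 - -3838\right) 972677 = \left(52900 + 3838\right) 972677 = 56738 \cdot 972677 = 55187747626$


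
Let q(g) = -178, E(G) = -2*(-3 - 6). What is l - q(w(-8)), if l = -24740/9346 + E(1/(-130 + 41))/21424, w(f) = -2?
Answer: 8777711945/50057176 ≈ 175.35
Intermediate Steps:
E(G) = 18 (E(G) = -2*(-9) = 18)
l = -132465383/50057176 (l = -24740/9346 + 18/21424 = -24740*1/9346 + 18*(1/21424) = -12370/4673 + 9/10712 = -132465383/50057176 ≈ -2.6463)
l - q(w(-8)) = -132465383/50057176 - 1*(-178) = -132465383/50057176 + 178 = 8777711945/50057176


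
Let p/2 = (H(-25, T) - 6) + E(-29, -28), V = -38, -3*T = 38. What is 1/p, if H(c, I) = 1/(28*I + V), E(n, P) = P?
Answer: -589/40055 ≈ -0.014705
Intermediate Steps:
T = -38/3 (T = -⅓*38 = -38/3 ≈ -12.667)
H(c, I) = 1/(-38 + 28*I) (H(c, I) = 1/(28*I - 38) = 1/(-38 + 28*I))
p = -40055/589 (p = 2*((1/(2*(-19 + 14*(-38/3))) - 6) - 28) = 2*((1/(2*(-19 - 532/3)) - 6) - 28) = 2*((1/(2*(-589/3)) - 6) - 28) = 2*(((½)*(-3/589) - 6) - 28) = 2*((-3/1178 - 6) - 28) = 2*(-7071/1178 - 28) = 2*(-40055/1178) = -40055/589 ≈ -68.005)
1/p = 1/(-40055/589) = -589/40055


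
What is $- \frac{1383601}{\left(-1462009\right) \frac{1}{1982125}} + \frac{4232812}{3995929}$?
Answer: $\frac{10958722121001358433}{5842084161361} \approx 1.8758 \cdot 10^{6}$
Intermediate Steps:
$- \frac{1383601}{\left(-1462009\right) \frac{1}{1982125}} + \frac{4232812}{3995929} = - \frac{1383601}{\left(-1462009\right) \frac{1}{1982125}} + 4232812 \cdot \frac{1}{3995929} = - \frac{1383601}{- \frac{1462009}{1982125}} + \frac{4232812}{3995929} = \left(-1383601\right) \left(- \frac{1982125}{1462009}\right) + \frac{4232812}{3995929} = \frac{2742470132125}{1462009} + \frac{4232812}{3995929} = \frac{10958722121001358433}{5842084161361}$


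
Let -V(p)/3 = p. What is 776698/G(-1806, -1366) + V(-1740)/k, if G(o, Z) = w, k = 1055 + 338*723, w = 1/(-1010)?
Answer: -192530455571200/245429 ≈ -7.8446e+8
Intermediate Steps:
w = -1/1010 ≈ -0.00099010
V(p) = -3*p
k = 245429 (k = 1055 + 244374 = 245429)
G(o, Z) = -1/1010
776698/G(-1806, -1366) + V(-1740)/k = 776698/(-1/1010) - 3*(-1740)/245429 = 776698*(-1010) + 5220*(1/245429) = -784464980 + 5220/245429 = -192530455571200/245429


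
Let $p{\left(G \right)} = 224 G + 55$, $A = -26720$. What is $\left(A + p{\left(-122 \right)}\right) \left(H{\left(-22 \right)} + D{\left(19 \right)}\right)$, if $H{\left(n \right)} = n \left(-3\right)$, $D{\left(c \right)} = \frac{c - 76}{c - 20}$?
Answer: $-6641139$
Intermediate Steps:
$D{\left(c \right)} = \frac{-76 + c}{-20 + c}$
$H{\left(n \right)} = - 3 n$
$p{\left(G \right)} = 55 + 224 G$
$\left(A + p{\left(-122 \right)}\right) \left(H{\left(-22 \right)} + D{\left(19 \right)}\right) = \left(-26720 + \left(55 + 224 \left(-122\right)\right)\right) \left(\left(-3\right) \left(-22\right) + \frac{-76 + 19}{-20 + 19}\right) = \left(-26720 + \left(55 - 27328\right)\right) \left(66 + \frac{1}{-1} \left(-57\right)\right) = \left(-26720 - 27273\right) \left(66 - -57\right) = - 53993 \left(66 + 57\right) = \left(-53993\right) 123 = -6641139$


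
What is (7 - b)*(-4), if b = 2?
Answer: -20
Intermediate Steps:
(7 - b)*(-4) = (7 - 1*2)*(-4) = (7 - 2)*(-4) = 5*(-4) = -20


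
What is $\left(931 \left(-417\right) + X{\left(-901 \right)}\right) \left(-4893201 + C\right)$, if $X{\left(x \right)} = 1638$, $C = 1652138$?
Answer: $1252959304107$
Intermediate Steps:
$\left(931 \left(-417\right) + X{\left(-901 \right)}\right) \left(-4893201 + C\right) = \left(931 \left(-417\right) + 1638\right) \left(-4893201 + 1652138\right) = \left(-388227 + 1638\right) \left(-3241063\right) = \left(-386589\right) \left(-3241063\right) = 1252959304107$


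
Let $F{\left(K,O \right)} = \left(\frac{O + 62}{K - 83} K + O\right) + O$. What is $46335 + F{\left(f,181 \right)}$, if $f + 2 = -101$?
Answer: $\frac{2903557}{62} \approx 46832.0$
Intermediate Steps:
$f = -103$ ($f = -2 - 101 = -103$)
$F{\left(K,O \right)} = 2 O + \frac{K \left(62 + O\right)}{-83 + K}$ ($F{\left(K,O \right)} = \left(\frac{62 + O}{-83 + K} K + O\right) + O = \left(\frac{K \left(62 + O\right)}{-83 + K} + O\right) + O = \left(O + \frac{K \left(62 + O\right)}{-83 + K}\right) + O = 2 O + \frac{K \left(62 + O\right)}{-83 + K}$)
$46335 + F{\left(f,181 \right)} = 46335 + \frac{\left(-166\right) 181 + 62 \left(-103\right) + 3 \left(-103\right) 181}{-83 - 103} = 46335 + \frac{-30046 - 6386 - 55929}{-186} = 46335 - - \frac{30787}{62} = 46335 + \frac{30787}{62} = \frac{2903557}{62}$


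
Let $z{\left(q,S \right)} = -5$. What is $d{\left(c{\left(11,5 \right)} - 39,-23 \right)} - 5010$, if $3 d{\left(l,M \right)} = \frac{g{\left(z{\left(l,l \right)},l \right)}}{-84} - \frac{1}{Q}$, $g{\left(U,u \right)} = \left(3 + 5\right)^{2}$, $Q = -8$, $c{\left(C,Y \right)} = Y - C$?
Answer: $- \frac{2525147}{504} \approx -5010.2$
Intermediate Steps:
$g{\left(U,u \right)} = 64$ ($g{\left(U,u \right)} = 8^{2} = 64$)
$d{\left(l,M \right)} = - \frac{107}{504}$ ($d{\left(l,M \right)} = \frac{\frac{64}{-84} - \frac{1}{-8}}{3} = \frac{64 \left(- \frac{1}{84}\right) - - \frac{1}{8}}{3} = \frac{- \frac{16}{21} + \frac{1}{8}}{3} = \frac{1}{3} \left(- \frac{107}{168}\right) = - \frac{107}{504}$)
$d{\left(c{\left(11,5 \right)} - 39,-23 \right)} - 5010 = - \frac{107}{504} - 5010 = - \frac{2525147}{504}$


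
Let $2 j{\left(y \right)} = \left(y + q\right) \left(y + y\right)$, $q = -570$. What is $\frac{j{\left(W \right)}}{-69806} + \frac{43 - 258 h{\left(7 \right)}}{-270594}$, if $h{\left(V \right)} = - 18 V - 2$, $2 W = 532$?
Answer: $\frac{515079953}{497081178} \approx 1.0362$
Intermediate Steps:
$W = 266$ ($W = \frac{1}{2} \cdot 532 = 266$)
$j{\left(y \right)} = y \left(-570 + y\right)$ ($j{\left(y \right)} = \frac{\left(y - 570\right) \left(y + y\right)}{2} = \frac{\left(-570 + y\right) 2 y}{2} = \frac{2 y \left(-570 + y\right)}{2} = y \left(-570 + y\right)$)
$h{\left(V \right)} = -2 - 18 V$
$\frac{j{\left(W \right)}}{-69806} + \frac{43 - 258 h{\left(7 \right)}}{-270594} = \frac{266 \left(-570 + 266\right)}{-69806} + \frac{43 - 258 \left(-2 - 126\right)}{-270594} = 266 \left(-304\right) \left(- \frac{1}{69806}\right) + \left(43 - 258 \left(-2 - 126\right)\right) \left(- \frac{1}{270594}\right) = \left(-80864\right) \left(- \frac{1}{69806}\right) + \left(43 - -33024\right) \left(- \frac{1}{270594}\right) = \frac{2128}{1837} + \left(43 + 33024\right) \left(- \frac{1}{270594}\right) = \frac{2128}{1837} + 33067 \left(- \frac{1}{270594}\right) = \frac{2128}{1837} - \frac{33067}{270594} = \frac{515079953}{497081178}$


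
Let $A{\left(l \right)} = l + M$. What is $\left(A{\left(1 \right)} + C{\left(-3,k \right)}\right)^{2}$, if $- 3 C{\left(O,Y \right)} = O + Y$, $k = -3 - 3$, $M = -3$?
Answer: $1$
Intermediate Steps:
$k = -6$
$A{\left(l \right)} = -3 + l$ ($A{\left(l \right)} = l - 3 = -3 + l$)
$C{\left(O,Y \right)} = - \frac{O}{3} - \frac{Y}{3}$ ($C{\left(O,Y \right)} = - \frac{O + Y}{3} = - \frac{O}{3} - \frac{Y}{3}$)
$\left(A{\left(1 \right)} + C{\left(-3,k \right)}\right)^{2} = \left(\left(-3 + 1\right) - -3\right)^{2} = \left(-2 + \left(1 + 2\right)\right)^{2} = \left(-2 + 3\right)^{2} = 1^{2} = 1$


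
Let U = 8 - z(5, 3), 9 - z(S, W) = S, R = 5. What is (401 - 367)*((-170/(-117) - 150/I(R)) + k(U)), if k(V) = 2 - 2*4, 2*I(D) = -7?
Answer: 1066784/819 ≈ 1302.5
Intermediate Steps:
z(S, W) = 9 - S
I(D) = -7/2 (I(D) = (1/2)*(-7) = -7/2)
U = 4 (U = 8 - (9 - 1*5) = 8 - (9 - 5) = 8 - 1*4 = 8 - 4 = 4)
k(V) = -6 (k(V) = 2 - 8 = -6)
(401 - 367)*((-170/(-117) - 150/I(R)) + k(U)) = (401 - 367)*((-170/(-117) - 150/(-7/2)) - 6) = 34*((-170*(-1/117) - 150*(-2/7)) - 6) = 34*((170/117 + 300/7) - 6) = 34*(36290/819 - 6) = 34*(31376/819) = 1066784/819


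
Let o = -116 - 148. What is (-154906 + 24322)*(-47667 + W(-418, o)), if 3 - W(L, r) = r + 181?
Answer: 6213317304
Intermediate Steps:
o = -264
W(L, r) = -178 - r (W(L, r) = 3 - (r + 181) = 3 - (181 + r) = 3 + (-181 - r) = -178 - r)
(-154906 + 24322)*(-47667 + W(-418, o)) = (-154906 + 24322)*(-47667 + (-178 - 1*(-264))) = -130584*(-47667 + (-178 + 264)) = -130584*(-47667 + 86) = -130584*(-47581) = 6213317304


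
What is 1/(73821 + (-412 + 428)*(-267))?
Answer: 1/69549 ≈ 1.4378e-5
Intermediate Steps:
1/(73821 + (-412 + 428)*(-267)) = 1/(73821 + 16*(-267)) = 1/(73821 - 4272) = 1/69549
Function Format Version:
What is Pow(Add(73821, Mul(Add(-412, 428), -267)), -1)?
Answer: Rational(1, 69549) ≈ 1.4378e-5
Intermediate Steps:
Pow(Add(73821, Mul(Add(-412, 428), -267)), -1) = Pow(Add(73821, Mul(16, -267)), -1) = Pow(Add(73821, -4272), -1) = Pow(69549, -1) = Rational(1, 69549)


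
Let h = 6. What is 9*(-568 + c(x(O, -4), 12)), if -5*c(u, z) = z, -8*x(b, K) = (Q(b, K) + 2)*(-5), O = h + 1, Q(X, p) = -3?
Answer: -25668/5 ≈ -5133.6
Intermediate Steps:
O = 7 (O = 6 + 1 = 7)
x(b, K) = -5/8 (x(b, K) = -(-3 + 2)*(-5)/8 = -(-1)*(-5)/8 = -⅛*5 = -5/8)
c(u, z) = -z/5
9*(-568 + c(x(O, -4), 12)) = 9*(-568 - ⅕*12) = 9*(-568 - 12/5) = 9*(-2852/5) = -25668/5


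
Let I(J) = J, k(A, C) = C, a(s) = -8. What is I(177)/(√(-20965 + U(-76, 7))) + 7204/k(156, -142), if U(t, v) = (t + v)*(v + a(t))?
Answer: -3602/71 - 177*I*√1306/5224 ≈ -50.732 - 1.2245*I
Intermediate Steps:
U(t, v) = (-8 + v)*(t + v) (U(t, v) = (t + v)*(v - 8) = (t + v)*(-8 + v) = (-8 + v)*(t + v))
I(177)/(√(-20965 + U(-76, 7))) + 7204/k(156, -142) = 177/(√(-20965 + (7² - 8*(-76) - 8*7 - 76*7))) + 7204/(-142) = 177/(√(-20965 + (49 + 608 - 56 - 532))) + 7204*(-1/142) = 177/(√(-20965 + 69)) - 3602/71 = 177/(√(-20896)) - 3602/71 = 177/((4*I*√1306)) - 3602/71 = 177*(-I*√1306/5224) - 3602/71 = -177*I*√1306/5224 - 3602/71 = -3602/71 - 177*I*√1306/5224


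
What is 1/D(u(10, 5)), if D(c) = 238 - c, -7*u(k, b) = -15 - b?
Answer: 7/1646 ≈ 0.0042527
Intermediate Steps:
u(k, b) = 15/7 + b/7 (u(k, b) = -(-15 - b)/7 = 15/7 + b/7)
1/D(u(10, 5)) = 1/(238 - (15/7 + (⅐)*5)) = 1/(238 - (15/7 + 5/7)) = 1/(238 - 1*20/7) = 1/(238 - 20/7) = 1/(1646/7) = 7/1646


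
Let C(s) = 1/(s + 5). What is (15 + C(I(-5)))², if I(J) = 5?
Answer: 22801/100 ≈ 228.01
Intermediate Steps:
C(s) = 1/(5 + s)
(15 + C(I(-5)))² = (15 + 1/(5 + 5))² = (15 + 1/10)² = (15 + ⅒)² = (151/10)² = 22801/100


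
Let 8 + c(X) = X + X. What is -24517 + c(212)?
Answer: -24101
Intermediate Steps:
c(X) = -8 + 2*X (c(X) = -8 + (X + X) = -8 + 2*X)
-24517 + c(212) = -24517 + (-8 + 2*212) = -24517 + (-8 + 424) = -24517 + 416 = -24101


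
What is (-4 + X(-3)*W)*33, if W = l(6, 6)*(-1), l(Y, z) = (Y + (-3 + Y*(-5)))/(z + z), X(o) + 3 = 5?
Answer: 33/2 ≈ 16.500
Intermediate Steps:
X(o) = 2 (X(o) = -3 + 5 = 2)
l(Y, z) = (-3 - 4*Y)/(2*z) (l(Y, z) = (Y + (-3 - 5*Y))/((2*z)) = (-3 - 4*Y)*(1/(2*z)) = (-3 - 4*Y)/(2*z))
W = 9/4 (W = ((½)*(-3 - 4*6)/6)*(-1) = ((½)*(⅙)*(-3 - 24))*(-1) = ((½)*(⅙)*(-27))*(-1) = -9/4*(-1) = 9/4 ≈ 2.2500)
(-4 + X(-3)*W)*33 = (-4 + 2*(9/4))*33 = (-4 + 9/2)*33 = (½)*33 = 33/2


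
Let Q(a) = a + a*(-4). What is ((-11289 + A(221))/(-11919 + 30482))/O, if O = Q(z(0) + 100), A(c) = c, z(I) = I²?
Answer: 2767/1392225 ≈ 0.0019875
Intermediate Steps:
Q(a) = -3*a (Q(a) = a - 4*a = -3*a)
O = -300 (O = -3*(0² + 100) = -3*(0 + 100) = -3*100 = -300)
((-11289 + A(221))/(-11919 + 30482))/O = ((-11289 + 221)/(-11919 + 30482))/(-300) = -11068/18563*(-1/300) = 2767/1392225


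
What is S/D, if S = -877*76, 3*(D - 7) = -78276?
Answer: 66652/26085 ≈ 2.5552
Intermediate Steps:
D = -26085 (D = 7 + (1/3)*(-78276) = 7 - 26092 = -26085)
S = -66652
S/D = -66652/(-26085) = -66652*(-1/26085) = 66652/26085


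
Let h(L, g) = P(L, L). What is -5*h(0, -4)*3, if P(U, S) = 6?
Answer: -90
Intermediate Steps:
h(L, g) = 6
-5*h(0, -4)*3 = -5*6*3 = -30*3 = -90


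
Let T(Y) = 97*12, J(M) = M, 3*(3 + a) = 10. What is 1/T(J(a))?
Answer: 1/1164 ≈ 0.00085911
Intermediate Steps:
a = ⅓ (a = -3 + (⅓)*10 = -3 + 10/3 = ⅓ ≈ 0.33333)
T(Y) = 1164
1/T(J(a)) = 1/1164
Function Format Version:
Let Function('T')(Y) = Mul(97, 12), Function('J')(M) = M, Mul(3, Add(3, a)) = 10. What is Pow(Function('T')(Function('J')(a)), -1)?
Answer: Rational(1, 1164) ≈ 0.00085911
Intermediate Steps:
a = Rational(1, 3) (a = Add(-3, Mul(Rational(1, 3), 10)) = Add(-3, Rational(10, 3)) = Rational(1, 3) ≈ 0.33333)
Function('T')(Y) = 1164
Pow(Function('T')(Function('J')(a)), -1) = Pow(1164, -1) = Rational(1, 1164)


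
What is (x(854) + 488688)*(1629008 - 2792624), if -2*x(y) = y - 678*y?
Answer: -905022125472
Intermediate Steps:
x(y) = 677*y/2 (x(y) = -(y - 678*y)/2 = -(-677)*y/2 = 677*y/2)
(x(854) + 488688)*(1629008 - 2792624) = ((677/2)*854 + 488688)*(1629008 - 2792624) = (289079 + 488688)*(-1163616) = 777767*(-1163616) = -905022125472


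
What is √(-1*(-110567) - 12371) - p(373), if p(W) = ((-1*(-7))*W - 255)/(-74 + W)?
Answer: -2356/299 + 14*√501 ≈ 305.48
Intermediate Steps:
p(W) = (-255 + 7*W)/(-74 + W) (p(W) = (7*W - 255)/(-74 + W) = (-255 + 7*W)/(-74 + W))
√(-1*(-110567) - 12371) - p(373) = √(-1*(-110567) - 12371) - (-255 + 7*373)/(-74 + 373) = √(110567 - 12371) - (-255 + 2611)/299 = √98196 - 2356/299 = 14*√501 - 1*2356/299 = 14*√501 - 2356/299 = -2356/299 + 14*√501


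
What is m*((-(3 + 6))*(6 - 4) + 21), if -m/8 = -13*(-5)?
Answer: -1560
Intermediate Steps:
m = -520 (m = -(-104)*(-5) = -8*65 = -520)
m*((-(3 + 6))*(6 - 4) + 21) = -520*((-(3 + 6))*(6 - 4) + 21) = -520*(-1*9*2 + 21) = -520*(-9*2 + 21) = -520*(-18 + 21) = -520*3 = -1560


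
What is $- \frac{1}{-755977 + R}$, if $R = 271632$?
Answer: $\frac{1}{484345} \approx 2.0646 \cdot 10^{-6}$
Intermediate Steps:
$- \frac{1}{-755977 + R} = - \frac{1}{-755977 + 271632} = - \frac{1}{-484345} = \left(-1\right) \left(- \frac{1}{484345}\right) = \frac{1}{484345}$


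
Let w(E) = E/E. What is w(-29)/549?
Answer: 1/549 ≈ 0.0018215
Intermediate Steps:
w(E) = 1
w(-29)/549 = 1/549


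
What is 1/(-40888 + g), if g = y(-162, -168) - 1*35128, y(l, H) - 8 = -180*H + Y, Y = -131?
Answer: -1/45899 ≈ -2.1787e-5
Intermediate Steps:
y(l, H) = -123 - 180*H (y(l, H) = 8 + (-180*H - 131) = 8 + (-131 - 180*H) = -123 - 180*H)
g = -5011 (g = (-123 - 180*(-168)) - 1*35128 = (-123 + 30240) - 35128 = 30117 - 35128 = -5011)
1/(-40888 + g) = 1/(-40888 - 5011) = 1/(-45899) = -1/45899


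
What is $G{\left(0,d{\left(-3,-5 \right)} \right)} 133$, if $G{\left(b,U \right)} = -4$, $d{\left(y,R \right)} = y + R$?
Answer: $-532$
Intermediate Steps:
$d{\left(y,R \right)} = R + y$
$G{\left(0,d{\left(-3,-5 \right)} \right)} 133 = \left(-4\right) 133 = -532$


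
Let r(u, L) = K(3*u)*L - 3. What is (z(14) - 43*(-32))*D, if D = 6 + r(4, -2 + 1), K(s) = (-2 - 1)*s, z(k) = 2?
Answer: 53742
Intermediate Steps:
K(s) = -3*s
r(u, L) = -3 - 9*L*u (r(u, L) = (-9*u)*L - 3 = -9*L*u - 3 = -3 - 9*L*u)
D = 39 (D = 6 + (-3 - 9*(-2 + 1)*4) = 6 + (-3 - 9*(-1)*4) = 6 + (-3 + 36) = 6 + 33 = 39)
(z(14) - 43*(-32))*D = (2 - 43*(-32))*39 = (2 + 1376)*39 = 1378*39 = 53742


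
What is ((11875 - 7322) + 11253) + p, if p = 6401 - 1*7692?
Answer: 14515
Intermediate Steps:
p = -1291 (p = 6401 - 7692 = -1291)
((11875 - 7322) + 11253) + p = ((11875 - 7322) + 11253) - 1291 = (4553 + 11253) - 1291 = 15806 - 1291 = 14515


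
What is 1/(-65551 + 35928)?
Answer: -1/29623 ≈ -3.3758e-5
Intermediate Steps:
1/(-65551 + 35928) = 1/(-29623) = -1/29623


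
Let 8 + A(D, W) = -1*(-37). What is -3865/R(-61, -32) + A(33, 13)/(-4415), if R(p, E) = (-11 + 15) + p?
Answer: 17062322/251655 ≈ 67.800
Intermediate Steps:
R(p, E) = 4 + p
A(D, W) = 29 (A(D, W) = -8 - 1*(-37) = -8 + 37 = 29)
-3865/R(-61, -32) + A(33, 13)/(-4415) = -3865/(4 - 61) + 29/(-4415) = -3865/(-57) + 29*(-1/4415) = -3865*(-1/57) - 29/4415 = 3865/57 - 29/4415 = 17062322/251655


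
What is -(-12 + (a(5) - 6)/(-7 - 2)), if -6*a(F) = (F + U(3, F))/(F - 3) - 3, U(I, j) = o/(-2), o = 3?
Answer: 2453/216 ≈ 11.356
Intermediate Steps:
U(I, j) = -3/2 (U(I, j) = 3/(-2) = 3*(-½) = -3/2)
a(F) = ½ - (-3/2 + F)/(6*(-3 + F)) (a(F) = -((F - 3/2)/(F - 3) - 3)/6 = -((-3/2 + F)/(-3 + F) - 3)/6 = -(-3 + (-3/2 + F)/(-3 + F))/6 = ½ - (-3/2 + F)/(6*(-3 + F)))
-(-12 + (a(5) - 6)/(-7 - 2)) = -(-12 + ((-15 + 4*5)/(12*(-3 + 5)) - 6)/(-7 - 2)) = -(-12 + ((1/12)*(-15 + 20)/2 - 6)/(-9)) = -(-12 + ((1/12)*(½)*5 - 6)*(-⅑)) = -(-12 + (5/24 - 6)*(-⅑)) = -(-12 - 139/24*(-⅑)) = -(-12 + 139/216) = -1*(-2453/216) = 2453/216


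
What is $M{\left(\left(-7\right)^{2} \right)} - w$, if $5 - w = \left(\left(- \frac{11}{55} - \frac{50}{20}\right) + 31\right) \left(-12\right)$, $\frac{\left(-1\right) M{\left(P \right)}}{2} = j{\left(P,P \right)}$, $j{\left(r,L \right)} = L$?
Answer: $- \frac{2213}{5} \approx -442.6$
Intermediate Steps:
$M{\left(P \right)} = - 2 P$
$w = \frac{1723}{5}$ ($w = 5 - \left(\left(- \frac{11}{55} - \frac{50}{20}\right) + 31\right) \left(-12\right) = 5 - \left(\left(\left(-11\right) \frac{1}{55} - \frac{5}{2}\right) + 31\right) \left(-12\right) = 5 - \left(\left(- \frac{1}{5} - \frac{5}{2}\right) + 31\right) \left(-12\right) = 5 - \left(- \frac{27}{10} + 31\right) \left(-12\right) = 5 - \frac{283}{10} \left(-12\right) = 5 - - \frac{1698}{5} = 5 + \frac{1698}{5} = \frac{1723}{5} \approx 344.6$)
$M{\left(\left(-7\right)^{2} \right)} - w = - 2 \left(-7\right)^{2} - \frac{1723}{5} = \left(-2\right) 49 - \frac{1723}{5} = -98 - \frac{1723}{5} = - \frac{2213}{5}$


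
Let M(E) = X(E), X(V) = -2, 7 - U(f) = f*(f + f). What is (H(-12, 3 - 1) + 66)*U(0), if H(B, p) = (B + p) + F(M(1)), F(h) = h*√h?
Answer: 392 - 14*I*√2 ≈ 392.0 - 19.799*I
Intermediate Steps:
U(f) = 7 - 2*f² (U(f) = 7 - f*(f + f) = 7 - f*2*f = 7 - 2*f²)
M(E) = -2
F(h) = h^(3/2)
H(B, p) = B + p - 2*I*√2 (H(B, p) = (B + p) + (-2)^(3/2) = (B + p) - 2*I*√2 = B + p - 2*I*√2)
(H(-12, 3 - 1) + 66)*U(0) = ((-12 + (3 - 1) - 2*I*√2) + 66)*(7 - 2*0²) = ((-12 + 2 - 2*I*√2) + 66)*(7 - 2*0) = ((-10 - 2*I*√2) + 66)*(7 + 0) = (56 - 2*I*√2)*7 = 392 - 14*I*√2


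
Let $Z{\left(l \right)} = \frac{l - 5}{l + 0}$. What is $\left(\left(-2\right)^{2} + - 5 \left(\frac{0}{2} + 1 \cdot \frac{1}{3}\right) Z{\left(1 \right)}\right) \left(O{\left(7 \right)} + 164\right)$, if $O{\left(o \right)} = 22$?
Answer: $1984$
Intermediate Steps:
$Z{\left(l \right)} = \frac{-5 + l}{l}$
$\left(\left(-2\right)^{2} + - 5 \left(\frac{0}{2} + 1 \cdot \frac{1}{3}\right) Z{\left(1 \right)}\right) \left(O{\left(7 \right)} + 164\right) = \left(\left(-2\right)^{2} + - 5 \left(\frac{0}{2} + 1 \cdot \frac{1}{3}\right) \frac{-5 + 1}{1}\right) \left(22 + 164\right) = \left(4 + - 5 \left(0 \cdot \frac{1}{2} + 1 \cdot \frac{1}{3}\right) 1 \left(-4\right)\right) 186 = \left(4 + - 5 \left(0 + \frac{1}{3}\right) \left(-4\right)\right) 186 = \left(4 + \left(-5\right) \frac{1}{3} \left(-4\right)\right) 186 = \left(4 - - \frac{20}{3}\right) 186 = \left(4 + \frac{20}{3}\right) 186 = \frac{32}{3} \cdot 186 = 1984$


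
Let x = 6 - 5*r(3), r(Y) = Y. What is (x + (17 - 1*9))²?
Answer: 1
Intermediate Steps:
x = -9 (x = 6 - 5*3 = 6 - 15 = -9)
(x + (17 - 1*9))² = (-9 + (17 - 1*9))² = (-9 + (17 - 9))² = (-9 + 8)² = (-1)² = 1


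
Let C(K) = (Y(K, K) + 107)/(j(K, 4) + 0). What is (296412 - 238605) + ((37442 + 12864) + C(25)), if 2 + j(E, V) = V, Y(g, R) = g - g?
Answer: 216333/2 ≈ 1.0817e+5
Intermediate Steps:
Y(g, R) = 0
j(E, V) = -2 + V
C(K) = 107/2 (C(K) = (0 + 107)/((-2 + 4) + 0) = 107/(2 + 0) = 107/2)
(296412 - 238605) + ((37442 + 12864) + C(25)) = (296412 - 238605) + ((37442 + 12864) + 107/2) = 57807 + (50306 + 107/2) = 57807 + 100719/2 = 216333/2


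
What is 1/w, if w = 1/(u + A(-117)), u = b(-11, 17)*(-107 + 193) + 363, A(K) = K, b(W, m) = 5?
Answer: 676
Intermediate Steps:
u = 793 (u = 5*(-107 + 193) + 363 = 5*86 + 363 = 430 + 363 = 793)
w = 1/676 (w = 1/(793 - 117) = 1/676 ≈ 0.0014793)
1/w = 1/(1/676) = 676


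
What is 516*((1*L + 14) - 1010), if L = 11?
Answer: -508260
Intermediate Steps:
516*((1*L + 14) - 1010) = 516*((1*11 + 14) - 1010) = 516*((11 + 14) - 1010) = 516*(25 - 1010) = 516*(-985) = -508260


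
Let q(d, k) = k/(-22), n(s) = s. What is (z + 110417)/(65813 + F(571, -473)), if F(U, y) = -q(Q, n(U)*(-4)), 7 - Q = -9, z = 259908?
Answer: 4073575/722801 ≈ 5.6358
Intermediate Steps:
Q = 16 (Q = 7 - 1*(-9) = 7 + 9 = 16)
q(d, k) = -k/22 (q(d, k) = k*(-1/22) = -k/22)
F(U, y) = -2*U/11 (F(U, y) = -(-1)*U*(-4)/22 = -(-1)*(-4*U)/22 = -2*U/11)
(z + 110417)/(65813 + F(571, -473)) = (259908 + 110417)/(65813 - 2/11*571) = 370325/(65813 - 1142/11) = 370325/(722801/11) = 370325*(11/722801) = 4073575/722801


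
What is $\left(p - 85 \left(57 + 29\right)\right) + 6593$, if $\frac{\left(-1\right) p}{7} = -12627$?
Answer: $87672$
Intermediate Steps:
$p = 88389$ ($p = \left(-7\right) \left(-12627\right) = 88389$)
$\left(p - 85 \left(57 + 29\right)\right) + 6593 = \left(88389 - 85 \left(57 + 29\right)\right) + 6593 = \left(88389 - 7310\right) + 6593 = 81079 + 6593 = 87672$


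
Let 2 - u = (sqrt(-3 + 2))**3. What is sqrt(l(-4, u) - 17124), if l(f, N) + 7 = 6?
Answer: 5*I*sqrt(685) ≈ 130.86*I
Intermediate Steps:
u = 2 + I (u = 2 - (sqrt(-3 + 2))**3 = 2 - (sqrt(-1))**3 = 2 - I**3 = 2 - (-1)*I = 2 + I ≈ 2.0 + 1.0*I)
l(f, N) = -1 (l(f, N) = -7 + 6 = -1)
sqrt(l(-4, u) - 17124) = sqrt(-1 - 17124) = sqrt(-17125) = 5*I*sqrt(685)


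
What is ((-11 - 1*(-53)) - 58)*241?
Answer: -3856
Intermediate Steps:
((-11 - 1*(-53)) - 58)*241 = ((-11 + 53) - 58)*241 = (42 - 58)*241 = -16*241 = -3856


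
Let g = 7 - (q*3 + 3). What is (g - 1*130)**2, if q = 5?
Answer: 19881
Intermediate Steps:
g = -11 (g = 7 - (5*3 + 3) = 7 - (15 + 3) = 7 - 1*18 = 7 - 18 = -11)
(g - 1*130)**2 = (-11 - 1*130)**2 = (-11 - 130)**2 = (-141)**2 = 19881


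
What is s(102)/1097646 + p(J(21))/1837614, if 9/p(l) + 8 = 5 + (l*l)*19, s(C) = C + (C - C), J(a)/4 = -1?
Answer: 3134905769/33729552591658 ≈ 9.2942e-5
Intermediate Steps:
J(a) = -4 (J(a) = 4*(-1) = -4)
s(C) = C (s(C) = C + 0 = C)
p(l) = 9/(-3 + 19*l²) (p(l) = 9/(-8 + (5 + (l*l)*19)) = 9/(-8 + (5 + l²*19)) = 9/(-8 + (5 + 19*l²)) = 9/(-3 + 19*l²))
s(102)/1097646 + p(J(21))/1837614 = 102/1097646 + (9/(-3 + 19*(-4)²))/1837614 = 102*(1/1097646) + (9/(-3 + 19*16))*(1/1837614) = 17/182941 + (9/(-3 + 304))*(1/1837614) = 17/182941 + (9/301)*(1/1837614) = 17/182941 + 3/184373938 = 3134905769/33729552591658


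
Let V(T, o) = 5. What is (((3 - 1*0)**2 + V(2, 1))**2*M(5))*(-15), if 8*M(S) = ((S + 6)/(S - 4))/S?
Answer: -1617/2 ≈ -808.50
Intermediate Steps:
M(S) = (6 + S)/(8*S*(-4 + S)) (M(S) = (((S + 6)/(S - 4))/S)/8 = (((6 + S)/(-4 + S))/S)/8 = ((6 + S)/(S*(-4 + S)))/8 = (6 + S)/(8*S*(-4 + S)))
(((3 - 1*0)**2 + V(2, 1))**2*M(5))*(-15) = (((3 - 1*0)**2 + 5)**2*((1/8)*(6 + 5)/(5*(-4 + 5))))*(-15) = (((3 + 0)**2 + 5)**2*((1/8)*(1/5)*11/1))*(-15) = ((3**2 + 5)**2*((1/8)*(1/5)*1*11))*(-15) = ((9 + 5)**2*(11/40))*(-15) = (14**2*(11/40))*(-15) = (196*(11/40))*(-15) = (539/10)*(-15) = -1617/2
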